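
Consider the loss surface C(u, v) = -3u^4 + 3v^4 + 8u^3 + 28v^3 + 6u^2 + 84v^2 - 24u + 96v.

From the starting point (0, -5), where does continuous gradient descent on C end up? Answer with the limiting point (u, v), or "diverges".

(1, -4)

C is separable, so gradient descent decouples: u follows -∂C/∂u, v follows -∂C/∂v.
∂C/∂u = -12(u - 2)(u - 1)(u + 1); at u=0 this is -24, so u increases.
∂C/∂v = 12(v + 1)(v + 2)(v + 4); at v=-5 this is -144, so v increases.
u converges to its nearest critical value 1 (a local min of the u-part); v converges to -4. The iterate converges to (1, -4).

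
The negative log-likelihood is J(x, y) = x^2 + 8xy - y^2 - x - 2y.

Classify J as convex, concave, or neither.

J is quadratic, so its Hessian is the constant matrix H = [[2, 8], [8, -2]].
det(H) = -68, tr(H) = 0.
det(H) < 0, so H is indefinite: neither convex nor concave.

neither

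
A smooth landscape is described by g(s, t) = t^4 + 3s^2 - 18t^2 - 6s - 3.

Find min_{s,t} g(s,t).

-87

g(s,t) separates as P(s) + Q(t) − 3, so its minimum is min P + min Q − 3.
P'(s) = 6s - 6 vanishes at s ∈ {1}; Q'(t) = 4t(t - 3)(t + 3) vanishes at t ∈ {-3, 0, 3}.
Local minima of P (where P''>0): P(1)=-3. Local minima of Q: Q(-3)=-81, Q(3)=-81.
So the global minimum of g is P(1) + Q(-3) − 3 = -3 − 81 − 3 = -87, attained at (1, -3).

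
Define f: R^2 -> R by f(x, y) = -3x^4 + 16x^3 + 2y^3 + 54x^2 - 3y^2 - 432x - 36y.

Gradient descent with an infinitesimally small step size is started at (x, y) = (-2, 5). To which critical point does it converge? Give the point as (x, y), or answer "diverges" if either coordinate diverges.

f is separable, so gradient descent decouples: x follows -∂f/∂x, y follows -∂f/∂y.
∂f/∂x = -12(x - 4)(x - 3)(x + 3); at x=-2 this is -360, so x increases.
∂f/∂y = 6(y - 3)(y + 2); at y=5 this is 84, so y decreases.
x converges to its nearest critical value 3 (a local min of the x-part); y converges to 3. The iterate converges to (3, 3).

(3, 3)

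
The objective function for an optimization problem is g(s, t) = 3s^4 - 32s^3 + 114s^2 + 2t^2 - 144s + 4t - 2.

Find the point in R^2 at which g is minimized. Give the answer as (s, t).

g(s,t) separates as P(s) + Q(t) − 2, so its minimum is min P + min Q − 2.
P'(s) = 12(s - 4)(s - 3)(s - 1) vanishes at s ∈ {1, 3, 4}; Q'(t) = 4(t + 1) vanishes at t ∈ {-1}.
Local minima of P (where P''>0): P(1)=-59, P(4)=-32. Local minima of Q: Q(-1)=-2.
So the global minimum of g is P(1) + Q(-1) − 2 = -59 − 2 − 2 = -63, attained at (1, -1).

(1, -1)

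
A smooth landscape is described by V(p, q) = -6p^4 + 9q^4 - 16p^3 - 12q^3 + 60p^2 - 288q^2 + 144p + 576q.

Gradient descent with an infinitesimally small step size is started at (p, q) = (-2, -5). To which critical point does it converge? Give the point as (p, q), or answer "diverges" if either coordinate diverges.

(-1, -4)

V is separable, so gradient descent decouples: p follows -∂V/∂p, q follows -∂V/∂q.
∂V/∂p = -24(p - 2)(p + 1)(p + 3); at p=-2 this is -96, so p increases.
∂V/∂q = 36(q - 4)(q - 1)(q + 4); at q=-5 this is -1944, so q increases.
p converges to its nearest critical value -1 (a local min of the p-part); q converges to -4. The iterate converges to (-1, -4).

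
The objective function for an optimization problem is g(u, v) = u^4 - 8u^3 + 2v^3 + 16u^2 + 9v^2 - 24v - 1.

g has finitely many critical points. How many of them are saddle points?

3

g separates as a function of u plus a function of v, so ∇g=0 decouples.
∂g/∂u = 4u(u - 4)(u - 2) = 0 at u ∈ {0, 2, 4}; ∂g/∂v = 6(v - 1)(v + 4) = 0 at v ∈ {-4, 1}.
The Hessian is diagonal: diag(g_uu, g_vv). Second derivatives: g_uu(0)=32, g_uu(2)=-16, g_uu(4)=32; g_vv(-4)=-30, g_vv(1)=30.
Saddle points occur where the two diagonal entries have opposite signs: (0, -4), (2, 1), (4, -4). Count: 3.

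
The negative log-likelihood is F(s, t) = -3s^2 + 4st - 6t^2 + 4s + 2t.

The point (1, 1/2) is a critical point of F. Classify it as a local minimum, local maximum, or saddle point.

The Hessian of F is constant: H = [[-6, 4], [4, -12]].
det(H) = (-6)·(-12) − 4² = 56.
det(H) > 0 and tr(H) = -18 < 0, so H is negative definite and the point is a local maximum.

local maximum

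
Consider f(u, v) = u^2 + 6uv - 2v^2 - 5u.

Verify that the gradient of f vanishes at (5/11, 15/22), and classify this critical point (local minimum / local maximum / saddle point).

saddle point

∇f = (2u + 6v - 5, 6u - 4v); substituting (5/11, 15/22) gives ∇f = (0, 0), so (5/11, 15/22) is indeed a critical point.
The Hessian of f is constant: H = [[2, 6], [6, -4]].
det(H) = 2·(-4) − 6² = -44.
Since det(H) < 0, H is indefinite and the critical point is a saddle point.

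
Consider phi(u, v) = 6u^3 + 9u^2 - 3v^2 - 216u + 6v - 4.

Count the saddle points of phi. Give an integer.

phi separates as a function of u plus a function of v, so ∇phi=0 decouples.
∂phi/∂u = 18(u - 3)(u + 4) = 0 at u ∈ {-4, 3}; ∂phi/∂v = -6(v - 1) = 0 at v ∈ {1}.
The Hessian is diagonal: diag(phi_uu, phi_vv). Second derivatives: phi_uu(-4)=-126, phi_uu(3)=126; phi_vv(1)=-6.
Saddle points occur where the two diagonal entries have opposite signs: (3, 1). Count: 1.

1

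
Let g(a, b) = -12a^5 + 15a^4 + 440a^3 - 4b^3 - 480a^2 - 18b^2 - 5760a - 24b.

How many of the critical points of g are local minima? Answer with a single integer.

2

g separates as a function of a plus a function of b, so ∇g=0 decouples.
∂g/∂a = -60(a - 4)(a - 3)(a + 2)(a + 4) = 0 at a ∈ {-4, -2, 3, 4}; ∂g/∂b = -12(b + 1)(b + 2) = 0 at b ∈ {-2, -1}.
The Hessian is diagonal: diag(g_aa, g_bb). Second derivatives: g_aa(-4)=6720, g_aa(-2)=-3600, g_aa(3)=2100, g_aa(4)=-2880; g_bb(-2)=12, g_bb(-1)=-12.
Local minima occur where both diagonal entries positive: (-4, -2), (3, -2). Count: 2.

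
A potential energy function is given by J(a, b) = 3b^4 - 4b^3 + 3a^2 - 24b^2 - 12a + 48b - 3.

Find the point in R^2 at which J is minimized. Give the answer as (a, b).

(2, -2)

J(a,b) separates as P(a) + Q(b) − 3, so its minimum is min P + min Q − 3.
P'(a) = 6a - 12 vanishes at a ∈ {2}; Q'(b) = 12(b - 2)(b - 1)(b + 2) vanishes at b ∈ {-2, 1, 2}.
Local minima of P (where P''>0): P(2)=-12. Local minima of Q: Q(-2)=-112, Q(2)=16.
So the global minimum of J is P(2) + Q(-2) − 3 = -12 − 112 − 3 = -127, attained at (2, -2).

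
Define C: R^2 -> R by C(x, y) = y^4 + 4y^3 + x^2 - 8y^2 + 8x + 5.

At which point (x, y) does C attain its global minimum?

C(x,y) separates as P(x) + Q(y) + 5, so its minimum is min P + min Q + 5.
P'(x) = 2x + 8 vanishes at x ∈ {-4}; Q'(y) = 4y(y - 1)(y + 4) vanishes at y ∈ {-4, 0, 1}.
Local minima of P (where P''>0): P(-4)=-16. Local minima of Q: Q(-4)=-128, Q(1)=-3.
So the global minimum of C is P(-4) + Q(-4) + 5 = -16 − 128 + 5 = -139, attained at (-4, -4).

(-4, -4)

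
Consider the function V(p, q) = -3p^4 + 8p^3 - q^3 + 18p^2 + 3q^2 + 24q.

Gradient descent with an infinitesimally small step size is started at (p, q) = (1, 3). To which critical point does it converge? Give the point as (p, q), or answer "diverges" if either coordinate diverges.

V is separable, so gradient descent decouples: p follows -∂V/∂p, q follows -∂V/∂q.
∂V/∂p = -12p(p - 3)(p + 1); at p=1 this is 48, so p decreases.
∂V/∂q = -3(q - 4)(q + 2); at q=3 this is 15, so q decreases.
p converges to its nearest critical value 0 (a local min of the p-part); q converges to -2. The iterate converges to (0, -2).

(0, -2)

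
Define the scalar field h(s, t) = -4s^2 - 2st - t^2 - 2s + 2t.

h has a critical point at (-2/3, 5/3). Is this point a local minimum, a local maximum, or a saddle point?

The Hessian of h is constant: H = [[-8, -2], [-2, -2]].
det(H) = (-8)·(-2) − (-2)² = 12.
det(H) > 0 and tr(H) = -10 < 0, so H is negative definite and the point is a local maximum.

local maximum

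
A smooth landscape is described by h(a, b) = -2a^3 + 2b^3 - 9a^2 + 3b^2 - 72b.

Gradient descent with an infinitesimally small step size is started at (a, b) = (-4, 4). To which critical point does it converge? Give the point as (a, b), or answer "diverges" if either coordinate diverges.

h is separable, so gradient descent decouples: a follows -∂h/∂a, b follows -∂h/∂b.
∂h/∂a = -6a(a + 3); at a=-4 this is -24, so a increases.
∂h/∂b = 6(b - 3)(b + 4); at b=4 this is 48, so b decreases.
a converges to its nearest critical value -3 (a local min of the a-part); b converges to 3. The iterate converges to (-3, 3).

(-3, 3)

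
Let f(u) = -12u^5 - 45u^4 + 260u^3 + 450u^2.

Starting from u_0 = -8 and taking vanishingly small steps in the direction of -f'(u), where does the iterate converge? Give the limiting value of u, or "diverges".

f'(u) = -60u(u - 3)(u + 1)(u + 5), so f'(-8) = -110880.
Gradient descent moves in the -f' direction, i.e. u is increasing.
The nearest critical point in that direction is u = -5, where f'' = 9600 > 0 (a local minimum). The iterate converges there.

-5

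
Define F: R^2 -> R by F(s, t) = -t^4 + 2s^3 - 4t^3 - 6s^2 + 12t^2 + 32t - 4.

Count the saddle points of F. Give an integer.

3

F separates as a function of s plus a function of t, so ∇F=0 decouples.
∂F/∂s = 6s(s - 2) = 0 at s ∈ {0, 2}; ∂F/∂t = -4(t - 2)(t + 1)(t + 4) = 0 at t ∈ {-4, -1, 2}.
The Hessian is diagonal: diag(F_ss, F_tt). Second derivatives: F_ss(0)=-12, F_ss(2)=12; F_tt(-4)=-72, F_tt(-1)=36, F_tt(2)=-72.
Saddle points occur where the two diagonal entries have opposite signs: (0, -1), (2, -4), (2, 2). Count: 3.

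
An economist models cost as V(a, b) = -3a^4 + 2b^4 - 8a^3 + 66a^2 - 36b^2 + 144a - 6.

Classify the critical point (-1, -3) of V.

The mixed partial ∂²V/∂a∂b is 0, so the Hessian at any point is diag(V_aa, V_bb) = diag(12(-3a^2 - 4a + 11), 24(b^2 - 3)).
At (-1, -3): H = diag(144, 144).
Both eigenvalues are positive, so H is positive definite: a local minimum.

local minimum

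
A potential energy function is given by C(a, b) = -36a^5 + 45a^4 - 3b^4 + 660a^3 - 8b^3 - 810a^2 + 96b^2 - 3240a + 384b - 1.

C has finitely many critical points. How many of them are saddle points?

C separates as a function of a plus a function of b, so ∇C=0 decouples.
∂C/∂a = -180(a - 3)(a - 2)(a + 1)(a + 3) = 0 at a ∈ {-3, -1, 2, 3}; ∂C/∂b = -12(b - 4)(b + 2)(b + 4) = 0 at b ∈ {-4, -2, 4}.
The Hessian is diagonal: diag(C_aa, C_bb). Second derivatives: C_aa(-3)=10800, C_aa(-1)=-4320, C_aa(2)=2700, C_aa(3)=-4320; C_bb(-4)=-192, C_bb(-2)=144, C_bb(4)=-576.
Saddle points occur where the two diagonal entries have opposite signs: (-3, -4), (-3, 4), (-1, -2), (2, -4), (2, 4), (3, -2). Count: 6.

6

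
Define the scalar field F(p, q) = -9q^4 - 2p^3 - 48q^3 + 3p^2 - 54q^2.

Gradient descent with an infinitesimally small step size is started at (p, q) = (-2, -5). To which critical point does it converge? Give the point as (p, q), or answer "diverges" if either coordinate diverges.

diverges

F is separable, so gradient descent decouples: p follows -∂F/∂p, q follows -∂F/∂q.
∂F/∂p = -6p(p - 1); at p=-2 this is -36, so p increases.
∂F/∂q = -36q(q + 1)(q + 3); at q=-5 this is 1440, so q decreases.
The q-coordinate has no critical point in that direction and runs off to infinity.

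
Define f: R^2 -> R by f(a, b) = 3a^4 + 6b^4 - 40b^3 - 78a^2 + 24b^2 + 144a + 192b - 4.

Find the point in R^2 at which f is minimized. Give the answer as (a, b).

(-4, -1)

f(a,b) separates as P(a) + Q(b) − 4, so its minimum is min P + min Q − 4.
P'(a) = 12(a - 3)(a - 1)(a + 4) vanishes at a ∈ {-4, 1, 3}; Q'(b) = 24(b - 4)(b - 2)(b + 1) vanishes at b ∈ {-1, 2, 4}.
Local minima of P (where P''>0): P(-4)=-1056, P(3)=-27. Local minima of Q: Q(-1)=-122, Q(4)=128.
So the global minimum of f is P(-4) + Q(-1) − 4 = -1056 − 122 − 4 = -1182, attained at (-4, -1).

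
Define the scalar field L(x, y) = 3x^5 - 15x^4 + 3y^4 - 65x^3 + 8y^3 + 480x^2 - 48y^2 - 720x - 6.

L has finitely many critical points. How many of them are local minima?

L separates as a function of x plus a function of y, so ∇L=0 decouples.
∂L/∂x = 15(x - 4)(x - 3)(x - 1)(x + 4) = 0 at x ∈ {-4, 1, 3, 4}; ∂L/∂y = 12y(y - 2)(y + 4) = 0 at y ∈ {-4, 0, 2}.
The Hessian is diagonal: diag(L_xx, L_yy). Second derivatives: L_xx(-4)=-4200, L_xx(1)=450, L_xx(3)=-210, L_xx(4)=360; L_yy(-4)=288, L_yy(0)=-96, L_yy(2)=144.
Local minima occur where both diagonal entries positive: (1, -4), (1, 2), (4, -4), (4, 2). Count: 4.

4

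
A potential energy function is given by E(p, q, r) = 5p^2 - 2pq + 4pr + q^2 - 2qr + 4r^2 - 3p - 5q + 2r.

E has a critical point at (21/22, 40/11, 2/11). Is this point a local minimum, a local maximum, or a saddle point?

local minimum

The Hessian is constant: H = [[10, -2, 4], [-2, 2, -2], [4, -2, 8]].
Leading principal minors: Δ₁ = 10, Δ₂ = 16, Δ₃ = 88.
All leading minors are positive, so H is positive definite: a local minimum.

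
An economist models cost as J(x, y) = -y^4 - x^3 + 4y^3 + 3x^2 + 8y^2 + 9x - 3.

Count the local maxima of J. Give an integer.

2

J separates as a function of x plus a function of y, so ∇J=0 decouples.
∂J/∂x = -3(x - 3)(x + 1) = 0 at x ∈ {-1, 3}; ∂J/∂y = -4y(y - 4)(y + 1) = 0 at y ∈ {-1, 0, 4}.
The Hessian is diagonal: diag(J_xx, J_yy). Second derivatives: J_xx(-1)=12, J_xx(3)=-12; J_yy(-1)=-20, J_yy(0)=16, J_yy(4)=-80.
Local maxima occur where both diagonal entries negative: (3, -1), (3, 4). Count: 2.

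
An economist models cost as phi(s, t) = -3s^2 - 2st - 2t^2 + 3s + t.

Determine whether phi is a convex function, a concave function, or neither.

concave

phi is quadratic, so its Hessian is the constant matrix H = [[-6, -2], [-2, -4]].
det(H) = 20, tr(H) = -10.
det(H) > 0 and tr(H) < 0, so H is negative definite everywhere: concave.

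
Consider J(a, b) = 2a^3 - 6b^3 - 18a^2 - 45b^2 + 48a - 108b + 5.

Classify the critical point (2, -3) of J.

saddle point

The mixed partial ∂²J/∂a∂b is 0, so the Hessian at any point is diag(J_aa, J_bb) = diag(12(a - 3), -18(2b + 5)).
At (2, -3): H = diag(-12, 18).
The eigenvalues have opposite signs, so H is indefinite: a saddle point.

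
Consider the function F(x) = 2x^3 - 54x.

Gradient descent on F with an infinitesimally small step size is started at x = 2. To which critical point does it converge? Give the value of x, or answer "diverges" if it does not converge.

F'(x) = 6(x - 3)(x + 3), so F'(2) = -30.
Gradient descent moves in the -F' direction, i.e. x is increasing.
The nearest critical point in that direction is x = 3, where F'' = 36 > 0 (a local minimum). The iterate converges there.

3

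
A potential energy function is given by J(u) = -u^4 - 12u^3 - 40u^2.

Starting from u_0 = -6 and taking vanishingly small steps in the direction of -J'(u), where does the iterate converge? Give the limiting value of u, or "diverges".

diverges

J'(u) = -4u(u + 4)(u + 5), so J'(-6) = 48.
Gradient descent moves in the -J' direction, i.e. u is decreasing.
There is no critical point below u=-6, and J' keeps the same sign, so the iterate runs off to −∞.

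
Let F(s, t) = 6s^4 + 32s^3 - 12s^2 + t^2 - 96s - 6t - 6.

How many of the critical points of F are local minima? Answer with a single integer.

2

F separates as a function of s plus a function of t, so ∇F=0 decouples.
∂F/∂s = 24(s - 1)(s + 1)(s + 4) = 0 at s ∈ {-4, -1, 1}; ∂F/∂t = 2(t - 3) = 0 at t ∈ {3}.
The Hessian is diagonal: diag(F_ss, F_tt). Second derivatives: F_ss(-4)=360, F_ss(-1)=-144, F_ss(1)=240; F_tt(3)=2.
Local minima occur where both diagonal entries positive: (-4, 3), (1, 3). Count: 2.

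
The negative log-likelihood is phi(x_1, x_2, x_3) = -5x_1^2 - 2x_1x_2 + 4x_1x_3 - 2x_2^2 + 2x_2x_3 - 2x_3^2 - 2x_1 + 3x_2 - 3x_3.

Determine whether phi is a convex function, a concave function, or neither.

phi is quadratic, so its Hessian is the constant matrix H = [[-10, -2, 4], [-2, -4, 2], [4, 2, -4]].
Leading principal minors: -10, 36, -72.
Signs alternate −, +, − ⇒ H ≺ 0 ⇒ concave.

concave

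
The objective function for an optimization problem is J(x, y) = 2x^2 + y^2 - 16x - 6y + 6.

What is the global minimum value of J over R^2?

J(x,y) separates as P(x) + Q(y) + 6, so its minimum is min P + min Q + 6.
P'(x) = 4x - 16 vanishes at x ∈ {4}; Q'(y) = 2y - 6 vanishes at y ∈ {3}.
Local minima of P (where P''>0): P(4)=-32. Local minima of Q: Q(3)=-9.
So the global minimum of J is P(4) + Q(3) + 6 = -32 − 9 + 6 = -35, attained at (4, 3).

-35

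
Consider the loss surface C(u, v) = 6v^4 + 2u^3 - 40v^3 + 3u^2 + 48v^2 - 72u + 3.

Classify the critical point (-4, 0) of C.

The mixed partial ∂²C/∂u∂v is 0, so the Hessian at any point is diag(C_uu, C_vv) = diag(6(2u + 1), 24(3v^2 - 10v + 4)).
At (-4, 0): H = diag(-42, 96).
The eigenvalues have opposite signs, so H is indefinite: a saddle point.

saddle point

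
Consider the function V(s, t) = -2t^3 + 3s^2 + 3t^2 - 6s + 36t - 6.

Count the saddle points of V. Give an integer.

1

V separates as a function of s plus a function of t, so ∇V=0 decouples.
∂V/∂s = 6(s - 1) = 0 at s ∈ {1}; ∂V/∂t = -6(t - 3)(t + 2) = 0 at t ∈ {-2, 3}.
The Hessian is diagonal: diag(V_ss, V_tt). Second derivatives: V_ss(1)=6; V_tt(-2)=30, V_tt(3)=-30.
Saddle points occur where the two diagonal entries have opposite signs: (1, 3). Count: 1.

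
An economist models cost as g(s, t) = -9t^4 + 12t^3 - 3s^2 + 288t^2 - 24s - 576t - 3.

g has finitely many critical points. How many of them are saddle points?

1

g separates as a function of s plus a function of t, so ∇g=0 decouples.
∂g/∂s = -6(s + 4) = 0 at s ∈ {-4}; ∂g/∂t = -36(t - 4)(t - 1)(t + 4) = 0 at t ∈ {-4, 1, 4}.
The Hessian is diagonal: diag(g_ss, g_tt). Second derivatives: g_ss(-4)=-6; g_tt(-4)=-1440, g_tt(1)=540, g_tt(4)=-864.
Saddle points occur where the two diagonal entries have opposite signs: (-4, 1). Count: 1.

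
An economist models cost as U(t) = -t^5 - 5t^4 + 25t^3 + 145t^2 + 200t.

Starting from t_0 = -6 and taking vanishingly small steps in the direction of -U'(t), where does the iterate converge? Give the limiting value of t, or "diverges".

U'(t) = -5(t - 4)(t + 1)(t + 2)(t + 5), so U'(-6) = -1000.
Gradient descent moves in the -U' direction, i.e. t is increasing.
The nearest critical point in that direction is t = -5, where U'' = 540 > 0 (a local minimum). The iterate converges there.

-5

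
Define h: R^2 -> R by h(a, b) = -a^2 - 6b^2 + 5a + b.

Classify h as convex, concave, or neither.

h is quadratic, so its Hessian is the constant matrix H = [[-2, 0], [0, -12]].
det(H) = 24, tr(H) = -14.
det(H) > 0 and tr(H) < 0, so H is negative definite everywhere: concave.

concave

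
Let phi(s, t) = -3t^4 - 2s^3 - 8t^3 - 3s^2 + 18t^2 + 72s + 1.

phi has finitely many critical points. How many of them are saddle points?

3

phi separates as a function of s plus a function of t, so ∇phi=0 decouples.
∂phi/∂s = -6(s - 3)(s + 4) = 0 at s ∈ {-4, 3}; ∂phi/∂t = -12t(t - 1)(t + 3) = 0 at t ∈ {-3, 0, 1}.
The Hessian is diagonal: diag(phi_ss, phi_tt). Second derivatives: phi_ss(-4)=42, phi_ss(3)=-42; phi_tt(-3)=-144, phi_tt(0)=36, phi_tt(1)=-48.
Saddle points occur where the two diagonal entries have opposite signs: (-4, -3), (-4, 1), (3, 0). Count: 3.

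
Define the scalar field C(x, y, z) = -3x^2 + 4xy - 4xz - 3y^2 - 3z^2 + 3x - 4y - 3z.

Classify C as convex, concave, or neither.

C is quadratic, so its Hessian is the constant matrix H = [[-6, 4, -4], [4, -6, 0], [-4, 0, -6]].
Leading principal minors: -6, 20, -24.
Signs alternate −, +, − ⇒ H ≺ 0 ⇒ concave.

concave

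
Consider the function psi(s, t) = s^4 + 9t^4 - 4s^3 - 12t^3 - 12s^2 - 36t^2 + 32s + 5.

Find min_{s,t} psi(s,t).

-155

psi(s,t) separates as P(s) + Q(t) + 5, so its minimum is min P + min Q + 5.
P'(s) = 4(s - 4)(s - 1)(s + 2) vanishes at s ∈ {-2, 1, 4}; Q'(t) = 36t(t - 2)(t + 1) vanishes at t ∈ {-1, 0, 2}.
Local minima of P (where P''>0): P(-2)=-64, P(4)=-64. Local minima of Q: Q(-1)=-15, Q(2)=-96.
So the global minimum of psi is P(-2) + Q(2) + 5 = -64 − 96 + 5 = -155, attained at (-2, 2).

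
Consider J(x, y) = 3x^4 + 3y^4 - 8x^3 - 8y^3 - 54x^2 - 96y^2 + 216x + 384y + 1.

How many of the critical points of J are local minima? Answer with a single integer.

4

J separates as a function of x plus a function of y, so ∇J=0 decouples.
∂J/∂x = 12(x - 3)(x - 2)(x + 3) = 0 at x ∈ {-3, 2, 3}; ∂J/∂y = 12(y - 4)(y - 2)(y + 4) = 0 at y ∈ {-4, 2, 4}.
The Hessian is diagonal: diag(J_xx, J_yy). Second derivatives: J_xx(-3)=360, J_xx(2)=-60, J_xx(3)=72; J_yy(-4)=576, J_yy(2)=-144, J_yy(4)=192.
Local minima occur where both diagonal entries positive: (-3, -4), (-3, 4), (3, -4), (3, 4). Count: 4.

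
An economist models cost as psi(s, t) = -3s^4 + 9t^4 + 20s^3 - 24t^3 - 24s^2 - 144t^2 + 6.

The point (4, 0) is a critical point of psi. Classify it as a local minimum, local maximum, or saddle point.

The mixed partial ∂²psi/∂s∂t is 0, so the Hessian at any point is diag(psi_ss, psi_tt) = diag(12(-3s^2 + 10s - 4), 36(3t^2 - 4t - 8)).
At (4, 0): H = diag(-144, -288).
Both eigenvalues are negative, so H is negative definite: a local maximum.

local maximum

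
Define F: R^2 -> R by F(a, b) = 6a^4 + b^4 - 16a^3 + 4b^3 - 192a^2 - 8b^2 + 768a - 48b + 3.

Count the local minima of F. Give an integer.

4

F separates as a function of a plus a function of b, so ∇F=0 decouples.
∂F/∂a = 24(a - 4)(a - 2)(a + 4) = 0 at a ∈ {-4, 2, 4}; ∂F/∂b = 4(b - 2)(b + 2)(b + 3) = 0 at b ∈ {-3, -2, 2}.
The Hessian is diagonal: diag(F_aa, F_bb). Second derivatives: F_aa(-4)=1152, F_aa(2)=-288, F_aa(4)=384; F_bb(-3)=20, F_bb(-2)=-16, F_bb(2)=80.
Local minima occur where both diagonal entries positive: (-4, -3), (-4, 2), (4, -3), (4, 2). Count: 4.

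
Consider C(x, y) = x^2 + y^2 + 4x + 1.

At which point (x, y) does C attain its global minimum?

C(x,y) separates as P(x) + Q(y) + 1, so its minimum is min P + min Q + 1.
P'(x) = 2x + 4 vanishes at x ∈ {-2}; Q'(y) = 2y vanishes at y ∈ {0}.
Local minima of P (where P''>0): P(-2)=-4. Local minima of Q: Q(0)=0.
So the global minimum of C is P(-2) + Q(0) + 1 = -4 + 0 + 1 = -3, attained at (-2, 0).

(-2, 0)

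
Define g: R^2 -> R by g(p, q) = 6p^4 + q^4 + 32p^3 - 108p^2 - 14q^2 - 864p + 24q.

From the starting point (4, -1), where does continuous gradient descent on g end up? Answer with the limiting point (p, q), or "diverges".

g is separable, so gradient descent decouples: p follows -∂g/∂p, q follows -∂g/∂q.
∂g/∂p = 24(p - 3)(p + 3)(p + 4); at p=4 this is 1344, so p decreases.
∂g/∂q = 4(q - 2)(q - 1)(q + 3); at q=-1 this is 48, so q decreases.
p converges to its nearest critical value 3 (a local min of the p-part); q converges to -3. The iterate converges to (3, -3).

(3, -3)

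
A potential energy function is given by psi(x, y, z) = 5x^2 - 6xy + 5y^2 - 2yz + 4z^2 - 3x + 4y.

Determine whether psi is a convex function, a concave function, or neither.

convex

psi is quadratic, so its Hessian is the constant matrix H = [[10, -6, 0], [-6, 10, -2], [0, -2, 8]].
Leading principal minors: 10, 64, 472.
All positive ⇒ H ≻ 0 ⇒ convex.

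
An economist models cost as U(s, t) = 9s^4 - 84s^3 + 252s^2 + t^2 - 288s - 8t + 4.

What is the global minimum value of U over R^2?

-204

U(s,t) separates as P(s) + Q(t) + 4, so its minimum is min P + min Q + 4.
P'(s) = 36(s - 4)(s - 2)(s - 1) vanishes at s ∈ {1, 2, 4}; Q'(t) = 2(t - 4) vanishes at t ∈ {4}.
Local minima of P (where P''>0): P(1)=-111, P(4)=-192. Local minima of Q: Q(4)=-16.
So the global minimum of U is P(4) + Q(4) + 4 = -192 − 16 + 4 = -204, attained at (4, 4).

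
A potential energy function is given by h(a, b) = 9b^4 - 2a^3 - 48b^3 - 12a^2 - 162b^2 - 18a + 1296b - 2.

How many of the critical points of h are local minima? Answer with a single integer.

2

h separates as a function of a plus a function of b, so ∇h=0 decouples.
∂h/∂a = -6(a + 1)(a + 3) = 0 at a ∈ {-3, -1}; ∂h/∂b = 36(b - 4)(b - 3)(b + 3) = 0 at b ∈ {-3, 3, 4}.
The Hessian is diagonal: diag(h_aa, h_bb). Second derivatives: h_aa(-3)=12, h_aa(-1)=-12; h_bb(-3)=1512, h_bb(3)=-216, h_bb(4)=252.
Local minima occur where both diagonal entries positive: (-3, -3), (-3, 4). Count: 2.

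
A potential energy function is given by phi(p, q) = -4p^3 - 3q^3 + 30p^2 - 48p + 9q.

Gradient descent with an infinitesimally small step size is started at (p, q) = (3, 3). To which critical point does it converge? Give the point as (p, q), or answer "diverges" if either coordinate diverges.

phi is separable, so gradient descent decouples: p follows -∂phi/∂p, q follows -∂phi/∂q.
∂phi/∂p = -12(p - 4)(p - 1); at p=3 this is 24, so p decreases.
∂phi/∂q = -9(q - 1)(q + 1); at q=3 this is -72, so q increases.
The q-coordinate has no critical point in that direction and runs off to infinity.

diverges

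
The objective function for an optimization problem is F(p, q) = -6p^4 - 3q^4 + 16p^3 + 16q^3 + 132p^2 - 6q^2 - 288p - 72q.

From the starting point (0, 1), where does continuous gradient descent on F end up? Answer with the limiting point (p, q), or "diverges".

F is separable, so gradient descent decouples: p follows -∂F/∂p, q follows -∂F/∂q.
∂F/∂p = -24(p - 4)(p - 1)(p + 3); at p=0 this is -288, so p increases.
∂F/∂q = -12(q - 3)(q - 2)(q + 1); at q=1 this is -48, so q increases.
p converges to its nearest critical value 1 (a local min of the p-part); q converges to 2. The iterate converges to (1, 2).

(1, 2)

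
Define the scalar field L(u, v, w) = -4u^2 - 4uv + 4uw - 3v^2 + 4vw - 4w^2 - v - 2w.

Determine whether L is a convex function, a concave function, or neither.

concave

L is quadratic, so its Hessian is the constant matrix H = [[-8, -4, 4], [-4, -6, 4], [4, 4, -8]].
Leading principal minors: -8, 32, -160.
Signs alternate −, +, − ⇒ H ≺ 0 ⇒ concave.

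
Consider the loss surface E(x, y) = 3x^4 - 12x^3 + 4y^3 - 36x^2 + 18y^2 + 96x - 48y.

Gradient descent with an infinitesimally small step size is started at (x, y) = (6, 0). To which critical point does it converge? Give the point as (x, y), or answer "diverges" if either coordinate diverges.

(4, 1)

E is separable, so gradient descent decouples: x follows -∂E/∂x, y follows -∂E/∂y.
∂E/∂x = 12(x - 4)(x - 1)(x + 2); at x=6 this is 960, so x decreases.
∂E/∂y = 12(y - 1)(y + 4); at y=0 this is -48, so y increases.
x converges to its nearest critical value 4 (a local min of the x-part); y converges to 1. The iterate converges to (4, 1).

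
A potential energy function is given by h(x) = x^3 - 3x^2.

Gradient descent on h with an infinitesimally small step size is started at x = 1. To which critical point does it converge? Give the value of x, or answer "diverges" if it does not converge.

h'(x) = 3x(x - 2), so h'(1) = -3.
Gradient descent moves in the -h' direction, i.e. x is increasing.
The nearest critical point in that direction is x = 2, where h'' = 6 > 0 (a local minimum). The iterate converges there.

2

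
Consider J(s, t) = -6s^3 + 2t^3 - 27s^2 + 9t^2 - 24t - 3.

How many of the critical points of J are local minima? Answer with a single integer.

1

J separates as a function of s plus a function of t, so ∇J=0 decouples.
∂J/∂s = -18s(s + 3) = 0 at s ∈ {-3, 0}; ∂J/∂t = 6(t - 1)(t + 4) = 0 at t ∈ {-4, 1}.
The Hessian is diagonal: diag(J_ss, J_tt). Second derivatives: J_ss(-3)=54, J_ss(0)=-54; J_tt(-4)=-30, J_tt(1)=30.
Local minima occur where both diagonal entries positive: (-3, 1). Count: 1.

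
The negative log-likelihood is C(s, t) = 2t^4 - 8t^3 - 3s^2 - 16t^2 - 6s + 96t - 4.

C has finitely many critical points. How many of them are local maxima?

1

C separates as a function of s plus a function of t, so ∇C=0 decouples.
∂C/∂s = -6(s + 1) = 0 at s ∈ {-1}; ∂C/∂t = 8(t - 3)(t - 2)(t + 2) = 0 at t ∈ {-2, 2, 3}.
The Hessian is diagonal: diag(C_ss, C_tt). Second derivatives: C_ss(-1)=-6; C_tt(-2)=160, C_tt(2)=-32, C_tt(3)=40.
Local maxima occur where both diagonal entries negative: (-1, 2). Count: 1.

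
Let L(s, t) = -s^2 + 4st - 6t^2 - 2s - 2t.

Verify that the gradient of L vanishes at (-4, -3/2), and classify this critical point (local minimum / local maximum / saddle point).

∇L = (-2s + 4t - 2, 4s - 12t - 2); substituting (-4, -3/2) gives ∇L = (0, 0), so (-4, -3/2) is indeed a critical point.
The Hessian of L is constant: H = [[-2, 4], [4, -12]].
det(H) = (-2)·(-12) − 4² = 8.
det(H) > 0 and tr(H) = -14 < 0, so H is negative definite and the point is a local maximum.

local maximum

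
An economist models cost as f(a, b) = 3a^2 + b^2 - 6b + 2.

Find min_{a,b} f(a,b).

f(a,b) separates as P(a) + Q(b) + 2, so its minimum is min P + min Q + 2.
P'(a) = 6a vanishes at a ∈ {0}; Q'(b) = 2b - 6 vanishes at b ∈ {3}.
Local minima of P (where P''>0): P(0)=0. Local minima of Q: Q(3)=-9.
So the global minimum of f is P(0) + Q(3) + 2 = 0 − 9 + 2 = -7, attained at (0, 3).

-7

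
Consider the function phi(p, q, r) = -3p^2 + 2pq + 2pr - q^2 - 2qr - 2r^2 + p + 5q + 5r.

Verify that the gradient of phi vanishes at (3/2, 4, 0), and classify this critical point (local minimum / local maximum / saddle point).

∇phi = (-6p + 2q + 2r + 1, 2p - 2q - 2r + 5, 2p - 2q - 4r + 5); substituting (3/2, 4, 0) gives ∇phi = (0, 0, 0), so (3/2, 4, 0) is indeed a critical point.
The Hessian is constant: H = [[-6, 2, 2], [2, -2, -2], [2, -2, -4]].
Leading principal minors: Δ₁ = -6, Δ₂ = 8, Δ₃ = -16.
The minors alternate sign starting negative (−, +, −), so H is negative definite: a local maximum.

local maximum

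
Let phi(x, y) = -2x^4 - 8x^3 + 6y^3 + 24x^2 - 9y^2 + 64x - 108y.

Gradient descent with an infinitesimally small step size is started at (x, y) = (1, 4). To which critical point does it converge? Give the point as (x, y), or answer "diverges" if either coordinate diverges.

(-1, 3)

phi is separable, so gradient descent decouples: x follows -∂phi/∂x, y follows -∂phi/∂y.
∂phi/∂x = -8(x - 2)(x + 1)(x + 4); at x=1 this is 80, so x decreases.
∂phi/∂y = 18(y - 3)(y + 2); at y=4 this is 108, so y decreases.
x converges to its nearest critical value -1 (a local min of the x-part); y converges to 3. The iterate converges to (-1, 3).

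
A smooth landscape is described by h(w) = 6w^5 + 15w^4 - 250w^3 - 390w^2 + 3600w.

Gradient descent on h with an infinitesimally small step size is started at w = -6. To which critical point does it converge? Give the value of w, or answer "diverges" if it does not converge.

diverges

h'(w) = 30(w - 4)(w - 2)(w + 3)(w + 5), so h'(-6) = 7200.
Gradient descent moves in the -h' direction, i.e. w is decreasing.
There is no critical point below w=-6, and h' keeps the same sign, so the iterate runs off to −∞.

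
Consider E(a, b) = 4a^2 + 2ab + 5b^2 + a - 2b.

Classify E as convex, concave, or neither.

E is quadratic, so its Hessian is the constant matrix H = [[8, 2], [2, 10]].
det(H) = 76, tr(H) = 18.
det(H) > 0 and tr(H) > 0, so H is positive definite everywhere: convex.

convex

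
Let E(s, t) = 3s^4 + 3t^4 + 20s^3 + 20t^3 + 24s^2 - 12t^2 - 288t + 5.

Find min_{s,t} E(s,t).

-539

E(s,t) separates as P(s) + Q(t) + 5, so its minimum is min P + min Q + 5.
P'(s) = 12s(s + 1)(s + 4) vanishes at s ∈ {-4, -1, 0}; Q'(t) = 12(t - 2)(t + 3)(t + 4) vanishes at t ∈ {-4, -3, 2}.
Local minima of P (where P''>0): P(-4)=-128, P(0)=0. Local minima of Q: Q(-4)=448, Q(2)=-416.
So the global minimum of E is P(-4) + Q(2) + 5 = -128 − 416 + 5 = -539, attained at (-4, 2).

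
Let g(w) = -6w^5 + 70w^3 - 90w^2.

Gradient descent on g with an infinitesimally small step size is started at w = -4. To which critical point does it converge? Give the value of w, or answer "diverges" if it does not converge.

g'(w) = -30w(w - 2)(w - 1)(w + 3), so g'(-4) = -3600.
Gradient descent moves in the -g' direction, i.e. w is increasing.
The nearest critical point in that direction is w = -3, where g'' = 1800 > 0 (a local minimum). The iterate converges there.

-3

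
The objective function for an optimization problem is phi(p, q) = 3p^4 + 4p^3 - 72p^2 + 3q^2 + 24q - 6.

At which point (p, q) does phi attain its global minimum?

(-4, -4)

phi(p,q) separates as A(p) + B(q) − 6, so its minimum is min A + min B − 6.
A'(p) = 12p(p - 3)(p + 4) vanishes at p ∈ {-4, 0, 3}; B'(q) = 6q + 24 vanishes at q ∈ {-4}.
Local minima of A (where A''>0): A(-4)=-640, A(3)=-297. Local minima of B: B(-4)=-48.
So the global minimum of phi is A(-4) + B(-4) − 6 = -640 − 48 − 6 = -694, attained at (-4, -4).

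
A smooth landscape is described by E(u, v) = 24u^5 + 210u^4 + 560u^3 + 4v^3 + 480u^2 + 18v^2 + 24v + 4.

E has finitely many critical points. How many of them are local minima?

2

E separates as a function of u plus a function of v, so ∇E=0 decouples.
∂E/∂u = 120u(u + 1)(u + 2)(u + 4) = 0 at u ∈ {-4, -2, -1, 0}; ∂E/∂v = 12(v + 1)(v + 2) = 0 at v ∈ {-2, -1}.
The Hessian is diagonal: diag(E_uu, E_vv). Second derivatives: E_uu(-4)=-2880, E_uu(-2)=480, E_uu(-1)=-360, E_uu(0)=960; E_vv(-2)=-12, E_vv(-1)=12.
Local minima occur where both diagonal entries positive: (-2, -1), (0, -1). Count: 2.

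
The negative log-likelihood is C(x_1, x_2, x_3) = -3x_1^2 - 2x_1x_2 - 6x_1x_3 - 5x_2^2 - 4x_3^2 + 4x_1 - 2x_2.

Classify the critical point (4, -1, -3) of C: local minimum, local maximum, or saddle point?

local maximum

The Hessian is constant: H = [[-6, -2, -6], [-2, -10, 0], [-6, 0, -8]].
Leading principal minors: Δ₁ = -6, Δ₂ = 56, Δ₃ = -88.
The minors alternate sign starting negative (−, +, −), so H is negative definite: a local maximum.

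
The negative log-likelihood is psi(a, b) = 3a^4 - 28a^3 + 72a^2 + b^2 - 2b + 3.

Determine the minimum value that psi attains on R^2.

psi(a,b) separates as P(a) + Q(b) + 3, so its minimum is min P + min Q + 3.
P'(a) = 12a(a - 4)(a - 3) vanishes at a ∈ {0, 3, 4}; Q'(b) = 2b - 2 vanishes at b ∈ {1}.
Local minima of P (where P''>0): P(0)=0, P(4)=128. Local minima of Q: Q(1)=-1.
So the global minimum of psi is P(0) + Q(1) + 3 = 0 − 1 + 3 = 2, attained at (0, 1).

2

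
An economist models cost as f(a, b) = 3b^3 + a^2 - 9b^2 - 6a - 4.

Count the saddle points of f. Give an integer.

1

f separates as a function of a plus a function of b, so ∇f=0 decouples.
∂f/∂a = 2(a - 3) = 0 at a ∈ {3}; ∂f/∂b = 9b(b - 2) = 0 at b ∈ {0, 2}.
The Hessian is diagonal: diag(f_aa, f_bb). Second derivatives: f_aa(3)=2; f_bb(0)=-18, f_bb(2)=18.
Saddle points occur where the two diagonal entries have opposite signs: (3, 0). Count: 1.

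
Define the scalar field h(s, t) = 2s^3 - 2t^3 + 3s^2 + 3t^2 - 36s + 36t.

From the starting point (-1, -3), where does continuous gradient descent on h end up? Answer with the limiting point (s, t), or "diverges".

(2, -2)

h is separable, so gradient descent decouples: s follows -∂h/∂s, t follows -∂h/∂t.
∂h/∂s = 6(s - 2)(s + 3); at s=-1 this is -36, so s increases.
∂h/∂t = -6(t - 3)(t + 2); at t=-3 this is -36, so t increases.
s converges to its nearest critical value 2 (a local min of the s-part); t converges to -2. The iterate converges to (2, -2).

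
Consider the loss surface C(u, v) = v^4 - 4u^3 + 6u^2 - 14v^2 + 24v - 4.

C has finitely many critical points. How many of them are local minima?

2

C separates as a function of u plus a function of v, so ∇C=0 decouples.
∂C/∂u = -12u(u - 1) = 0 at u ∈ {0, 1}; ∂C/∂v = 4(v - 2)(v - 1)(v + 3) = 0 at v ∈ {-3, 1, 2}.
The Hessian is diagonal: diag(C_uu, C_vv). Second derivatives: C_uu(0)=12, C_uu(1)=-12; C_vv(-3)=80, C_vv(1)=-16, C_vv(2)=20.
Local minima occur where both diagonal entries positive: (0, -3), (0, 2). Count: 2.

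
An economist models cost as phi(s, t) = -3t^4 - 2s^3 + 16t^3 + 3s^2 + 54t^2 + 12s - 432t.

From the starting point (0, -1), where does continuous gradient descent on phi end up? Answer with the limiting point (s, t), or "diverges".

(-1, 3)

phi is separable, so gradient descent decouples: s follows -∂phi/∂s, t follows -∂phi/∂t.
∂phi/∂s = -6(s - 2)(s + 1); at s=0 this is 12, so s decreases.
∂phi/∂t = -12(t - 4)(t - 3)(t + 3); at t=-1 this is -480, so t increases.
s converges to its nearest critical value -1 (a local min of the s-part); t converges to 3. The iterate converges to (-1, 3).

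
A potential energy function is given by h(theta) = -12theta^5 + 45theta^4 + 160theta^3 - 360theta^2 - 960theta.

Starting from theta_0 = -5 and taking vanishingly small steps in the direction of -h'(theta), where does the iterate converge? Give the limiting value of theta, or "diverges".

-2

h'(theta) = -60(theta - 4)(theta - 2)(theta + 1)(theta + 2), so h'(-5) = -45360.
Gradient descent moves in the -h' direction, i.e. theta is increasing.
The nearest critical point in that direction is theta = -2, where h'' = 1440 > 0 (a local minimum). The iterate converges there.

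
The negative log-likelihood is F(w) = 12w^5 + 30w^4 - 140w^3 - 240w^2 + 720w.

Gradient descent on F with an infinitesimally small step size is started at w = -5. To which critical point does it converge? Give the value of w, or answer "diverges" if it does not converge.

diverges

F'(w) = 60(w - 2)(w - 1)(w + 2)(w + 3), so F'(-5) = 15120.
Gradient descent moves in the -F' direction, i.e. w is decreasing.
There is no critical point below w=-5, and F' keeps the same sign, so the iterate runs off to −∞.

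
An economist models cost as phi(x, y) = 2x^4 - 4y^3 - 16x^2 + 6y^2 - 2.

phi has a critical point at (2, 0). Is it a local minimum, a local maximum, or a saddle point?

local minimum

The mixed partial ∂²phi/∂x∂y is 0, so the Hessian at any point is diag(phi_xx, phi_yy) = diag(8(3x^2 - 4), 12(-2y + 1)).
At (2, 0): H = diag(64, 12).
Both eigenvalues are positive, so H is positive definite: a local minimum.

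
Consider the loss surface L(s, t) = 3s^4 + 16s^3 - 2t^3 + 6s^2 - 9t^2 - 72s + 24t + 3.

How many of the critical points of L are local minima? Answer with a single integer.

L separates as a function of s plus a function of t, so ∇L=0 decouples.
∂L/∂s = 12(s - 1)(s + 2)(s + 3) = 0 at s ∈ {-3, -2, 1}; ∂L/∂t = -6(t - 1)(t + 4) = 0 at t ∈ {-4, 1}.
The Hessian is diagonal: diag(L_ss, L_tt). Second derivatives: L_ss(-3)=48, L_ss(-2)=-36, L_ss(1)=144; L_tt(-4)=30, L_tt(1)=-30.
Local minima occur where both diagonal entries positive: (-3, -4), (1, -4). Count: 2.

2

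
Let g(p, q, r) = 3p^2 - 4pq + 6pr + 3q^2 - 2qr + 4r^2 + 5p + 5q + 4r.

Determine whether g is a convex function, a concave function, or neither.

g is quadratic, so its Hessian is the constant matrix H = [[6, -4, 6], [-4, 6, -2], [6, -2, 8]].
Leading principal minors: 6, 20, 16.
All positive ⇒ H ≻ 0 ⇒ convex.

convex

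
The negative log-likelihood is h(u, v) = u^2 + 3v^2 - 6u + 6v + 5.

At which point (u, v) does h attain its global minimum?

(3, -1)

h(u,v) separates as P(u) + Q(v) + 5, so its minimum is min P + min Q + 5.
P'(u) = 2u - 6 vanishes at u ∈ {3}; Q'(v) = 6v + 6 vanishes at v ∈ {-1}.
Local minima of P (where P''>0): P(3)=-9. Local minima of Q: Q(-1)=-3.
So the global minimum of h is P(3) + Q(-1) + 5 = -9 − 3 + 5 = -7, attained at (3, -1).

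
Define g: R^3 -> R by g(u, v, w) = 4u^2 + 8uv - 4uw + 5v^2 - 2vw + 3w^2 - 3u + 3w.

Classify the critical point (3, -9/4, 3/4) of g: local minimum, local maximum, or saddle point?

The Hessian is constant: H = [[8, 8, -4], [8, 10, -2], [-4, -2, 6]].
Leading principal minors: Δ₁ = 8, Δ₂ = 16, Δ₃ = 32.
All leading minors are positive, so H is positive definite: a local minimum.

local minimum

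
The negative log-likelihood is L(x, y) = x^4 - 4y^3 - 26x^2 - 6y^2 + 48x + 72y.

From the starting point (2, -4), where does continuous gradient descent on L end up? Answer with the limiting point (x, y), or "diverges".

(3, -3)

L is separable, so gradient descent decouples: x follows -∂L/∂x, y follows -∂L/∂y.
∂L/∂x = 4(x - 3)(x - 1)(x + 4); at x=2 this is -24, so x increases.
∂L/∂y = -12(y - 2)(y + 3); at y=-4 this is -72, so y increases.
x converges to its nearest critical value 3 (a local min of the x-part); y converges to -3. The iterate converges to (3, -3).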